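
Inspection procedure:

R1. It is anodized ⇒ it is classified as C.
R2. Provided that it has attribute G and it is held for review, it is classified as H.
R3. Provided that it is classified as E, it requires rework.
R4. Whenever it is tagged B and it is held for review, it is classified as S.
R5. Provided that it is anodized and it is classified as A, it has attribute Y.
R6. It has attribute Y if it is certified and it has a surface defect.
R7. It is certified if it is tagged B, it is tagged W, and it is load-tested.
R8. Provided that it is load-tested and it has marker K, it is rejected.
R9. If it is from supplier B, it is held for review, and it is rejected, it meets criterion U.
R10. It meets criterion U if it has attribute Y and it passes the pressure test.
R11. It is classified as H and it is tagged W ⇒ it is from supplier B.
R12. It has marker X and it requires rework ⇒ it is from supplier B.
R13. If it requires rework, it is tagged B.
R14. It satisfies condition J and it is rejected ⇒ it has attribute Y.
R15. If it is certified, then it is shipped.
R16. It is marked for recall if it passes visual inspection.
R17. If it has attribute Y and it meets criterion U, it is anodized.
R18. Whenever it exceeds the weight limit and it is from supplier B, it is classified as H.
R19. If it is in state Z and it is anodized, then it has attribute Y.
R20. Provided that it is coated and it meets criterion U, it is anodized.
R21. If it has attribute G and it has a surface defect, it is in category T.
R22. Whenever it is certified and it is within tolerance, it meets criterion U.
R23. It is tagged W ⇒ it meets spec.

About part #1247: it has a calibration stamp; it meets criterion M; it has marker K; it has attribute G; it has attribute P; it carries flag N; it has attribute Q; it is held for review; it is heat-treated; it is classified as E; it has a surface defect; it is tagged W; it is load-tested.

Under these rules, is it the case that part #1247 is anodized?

Yes

By R2 (it has attribute G, it is held for review): it is classified as H.
By R3 (it is classified as E): it requires rework.
By R8 (it is load-tested, it has marker K): it is rejected.
By R11 (it is classified as H, it is tagged W): it is from supplier B.
By R13 (it requires rework): it is tagged B.
By R7 (it is tagged B, it is tagged W, it is load-tested): it is certified.
By R9 (it is from supplier B, it is held for review, it is rejected): it meets criterion U.
By R6 (it is certified, it has a surface defect): it has attribute Y.
By R17 (it has attribute Y, it meets criterion U): it is anodized.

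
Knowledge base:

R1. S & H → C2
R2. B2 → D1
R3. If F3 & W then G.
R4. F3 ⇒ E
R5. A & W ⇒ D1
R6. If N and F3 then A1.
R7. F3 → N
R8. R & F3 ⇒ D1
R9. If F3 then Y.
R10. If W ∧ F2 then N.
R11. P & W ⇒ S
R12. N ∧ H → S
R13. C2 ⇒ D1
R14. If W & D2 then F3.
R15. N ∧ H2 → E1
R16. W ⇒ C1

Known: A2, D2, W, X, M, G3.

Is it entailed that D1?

No

Forward chaining from the given facts derives: F3, C1, G, E, N, Y, A1.
Rules concluding D1: R2 needs B2; R5 needs A; R8 needs R; R13 needs C2 — none of these are established.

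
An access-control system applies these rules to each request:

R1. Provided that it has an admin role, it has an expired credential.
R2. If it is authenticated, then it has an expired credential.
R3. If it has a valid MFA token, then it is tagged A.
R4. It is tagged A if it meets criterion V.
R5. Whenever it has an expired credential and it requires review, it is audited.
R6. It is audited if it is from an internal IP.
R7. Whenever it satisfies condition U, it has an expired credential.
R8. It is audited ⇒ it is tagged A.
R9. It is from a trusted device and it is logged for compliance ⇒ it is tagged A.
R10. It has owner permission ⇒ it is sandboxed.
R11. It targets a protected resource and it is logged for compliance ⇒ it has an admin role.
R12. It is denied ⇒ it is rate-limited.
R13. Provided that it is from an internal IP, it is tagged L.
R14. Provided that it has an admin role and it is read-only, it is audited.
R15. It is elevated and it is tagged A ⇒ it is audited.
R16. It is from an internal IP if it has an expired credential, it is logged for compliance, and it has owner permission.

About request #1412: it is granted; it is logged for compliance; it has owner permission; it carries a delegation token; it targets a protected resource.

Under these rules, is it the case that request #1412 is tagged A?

Yes

By R11 (it targets a protected resource, it is logged for compliance): it has an admin role.
By R1 (it has an admin role): it has an expired credential.
By R16 (it has an expired credential, it is logged for compliance, it has owner permission): it is from an internal IP.
By R6 (it is from an internal IP): it is audited.
By R8 (it is audited): it is tagged A.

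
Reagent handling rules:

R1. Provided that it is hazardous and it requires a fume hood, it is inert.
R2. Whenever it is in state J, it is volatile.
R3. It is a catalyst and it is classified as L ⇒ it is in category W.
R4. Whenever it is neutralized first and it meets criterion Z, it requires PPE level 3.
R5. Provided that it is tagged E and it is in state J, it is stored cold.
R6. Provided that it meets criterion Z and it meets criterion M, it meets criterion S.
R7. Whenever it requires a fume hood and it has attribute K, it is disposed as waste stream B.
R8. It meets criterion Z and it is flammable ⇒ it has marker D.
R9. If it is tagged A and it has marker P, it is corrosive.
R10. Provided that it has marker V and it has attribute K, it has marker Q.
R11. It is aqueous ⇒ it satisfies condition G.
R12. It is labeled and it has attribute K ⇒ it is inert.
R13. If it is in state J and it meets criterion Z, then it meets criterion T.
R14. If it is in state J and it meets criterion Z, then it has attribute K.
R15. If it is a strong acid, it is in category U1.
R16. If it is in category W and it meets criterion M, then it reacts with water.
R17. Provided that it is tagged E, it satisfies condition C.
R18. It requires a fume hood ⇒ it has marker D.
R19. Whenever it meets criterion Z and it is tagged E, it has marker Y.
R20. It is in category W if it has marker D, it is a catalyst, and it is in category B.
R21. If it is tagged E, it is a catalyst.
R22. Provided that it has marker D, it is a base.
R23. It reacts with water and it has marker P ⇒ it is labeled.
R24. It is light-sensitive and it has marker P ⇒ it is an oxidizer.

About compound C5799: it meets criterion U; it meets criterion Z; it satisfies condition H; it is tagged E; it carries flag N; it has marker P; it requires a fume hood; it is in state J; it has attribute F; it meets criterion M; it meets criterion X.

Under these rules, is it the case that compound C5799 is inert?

Forward chaining from the given facts derives: is volatile, is stored cold, meets criterion S, meets criterion T, has attribute K, satisfies condition C, has marker D, has marker Y, is a catalyst, is a base, is disposed as waste stream B.
Rules concluding "it is inert": R1 needs "it is hazardous"; R12 needs "it is labeled" — none of these are established.

No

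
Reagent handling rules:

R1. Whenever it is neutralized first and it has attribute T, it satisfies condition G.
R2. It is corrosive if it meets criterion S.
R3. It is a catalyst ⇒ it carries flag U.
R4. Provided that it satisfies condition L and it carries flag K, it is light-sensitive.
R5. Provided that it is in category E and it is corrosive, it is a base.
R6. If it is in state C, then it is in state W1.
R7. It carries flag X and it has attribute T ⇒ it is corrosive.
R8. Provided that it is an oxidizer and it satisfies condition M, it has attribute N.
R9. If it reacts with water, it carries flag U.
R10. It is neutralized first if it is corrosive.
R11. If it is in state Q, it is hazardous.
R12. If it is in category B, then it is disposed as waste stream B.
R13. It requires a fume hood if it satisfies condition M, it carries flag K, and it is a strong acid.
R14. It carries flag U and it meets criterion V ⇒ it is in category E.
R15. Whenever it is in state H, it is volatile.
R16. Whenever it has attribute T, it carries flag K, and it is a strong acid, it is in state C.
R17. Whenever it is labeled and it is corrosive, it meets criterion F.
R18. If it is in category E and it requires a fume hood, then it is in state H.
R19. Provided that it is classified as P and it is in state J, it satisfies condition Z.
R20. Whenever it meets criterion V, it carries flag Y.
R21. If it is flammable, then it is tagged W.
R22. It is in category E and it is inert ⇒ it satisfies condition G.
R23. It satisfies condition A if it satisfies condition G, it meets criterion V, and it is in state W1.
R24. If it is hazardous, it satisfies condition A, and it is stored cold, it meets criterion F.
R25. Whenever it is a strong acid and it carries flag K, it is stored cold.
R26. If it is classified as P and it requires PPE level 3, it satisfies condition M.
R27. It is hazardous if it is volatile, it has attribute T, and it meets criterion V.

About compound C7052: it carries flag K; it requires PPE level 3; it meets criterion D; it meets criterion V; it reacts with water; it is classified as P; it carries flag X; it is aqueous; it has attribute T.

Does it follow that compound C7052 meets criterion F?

No

Forward chaining from the given facts derives: is corrosive, carries flag U, is neutralized first, is in category E, carries flag Y, satisfies condition M, satisfies condition G, is a base.
Rules concluding "it meets criterion F": R17 needs "it is labeled"; R24 needs "it is hazardous" — none of these are established.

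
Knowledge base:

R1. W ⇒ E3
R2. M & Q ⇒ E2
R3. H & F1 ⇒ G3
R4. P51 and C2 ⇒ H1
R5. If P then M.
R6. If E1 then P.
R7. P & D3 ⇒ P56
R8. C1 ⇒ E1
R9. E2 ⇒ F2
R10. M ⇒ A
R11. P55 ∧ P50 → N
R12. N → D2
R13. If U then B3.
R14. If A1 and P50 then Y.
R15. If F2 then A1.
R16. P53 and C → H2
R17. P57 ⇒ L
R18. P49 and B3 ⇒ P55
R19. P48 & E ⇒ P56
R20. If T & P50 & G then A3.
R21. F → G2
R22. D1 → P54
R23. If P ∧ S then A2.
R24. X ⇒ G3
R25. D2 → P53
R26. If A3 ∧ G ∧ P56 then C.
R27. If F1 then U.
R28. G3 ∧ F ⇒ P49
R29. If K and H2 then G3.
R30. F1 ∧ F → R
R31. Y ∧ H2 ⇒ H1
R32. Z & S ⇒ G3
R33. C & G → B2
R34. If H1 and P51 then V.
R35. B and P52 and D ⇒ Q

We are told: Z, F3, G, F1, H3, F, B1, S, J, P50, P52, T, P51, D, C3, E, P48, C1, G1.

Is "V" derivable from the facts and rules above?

No

Forward chaining from the given facts derives: E1, P56, A3, G2, C, U, R, G3, B2, P, B3, A2, P49, M, A, P55, N, D2, P53, H2.
The only rule concluding V is R34, which needs H1; that is never established.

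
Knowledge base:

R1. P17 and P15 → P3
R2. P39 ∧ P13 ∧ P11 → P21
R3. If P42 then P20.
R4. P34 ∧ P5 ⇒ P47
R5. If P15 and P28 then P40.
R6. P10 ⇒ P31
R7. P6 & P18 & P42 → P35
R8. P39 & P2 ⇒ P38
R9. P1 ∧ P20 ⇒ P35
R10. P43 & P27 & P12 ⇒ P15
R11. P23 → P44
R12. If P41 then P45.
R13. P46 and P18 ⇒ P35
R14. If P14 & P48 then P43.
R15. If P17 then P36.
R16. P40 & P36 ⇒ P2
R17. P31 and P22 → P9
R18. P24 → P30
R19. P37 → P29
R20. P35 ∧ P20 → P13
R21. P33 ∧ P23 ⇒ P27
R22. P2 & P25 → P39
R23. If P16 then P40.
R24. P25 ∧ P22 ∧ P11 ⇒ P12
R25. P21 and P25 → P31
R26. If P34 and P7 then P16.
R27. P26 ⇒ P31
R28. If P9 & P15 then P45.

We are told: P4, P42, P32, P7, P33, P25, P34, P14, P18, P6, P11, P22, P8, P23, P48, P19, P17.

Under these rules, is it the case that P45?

P20  (by R3: P42)
P35  (by R7: P6, P18, P42)
P43  (by R14: P14, P48)
P36  (by R15: P17)
P13  (by R20: P35, P20)
P27  (by R21: P33, P23)
P12  (by R24: P25, P22, P11)
P16  (by R26: P34, P7)
P15  (by R10: P43, P27, P12)
P40  (by R23: P16)
P2  (by R16: P40, P36)
P39  (by R22: P2, P25)
P21  (by R2: P39, P13, P11)
P31  (by R25: P21, P25)
P9  (by R17: P31, P22)
P45  (by R28: P9, P15)

Yes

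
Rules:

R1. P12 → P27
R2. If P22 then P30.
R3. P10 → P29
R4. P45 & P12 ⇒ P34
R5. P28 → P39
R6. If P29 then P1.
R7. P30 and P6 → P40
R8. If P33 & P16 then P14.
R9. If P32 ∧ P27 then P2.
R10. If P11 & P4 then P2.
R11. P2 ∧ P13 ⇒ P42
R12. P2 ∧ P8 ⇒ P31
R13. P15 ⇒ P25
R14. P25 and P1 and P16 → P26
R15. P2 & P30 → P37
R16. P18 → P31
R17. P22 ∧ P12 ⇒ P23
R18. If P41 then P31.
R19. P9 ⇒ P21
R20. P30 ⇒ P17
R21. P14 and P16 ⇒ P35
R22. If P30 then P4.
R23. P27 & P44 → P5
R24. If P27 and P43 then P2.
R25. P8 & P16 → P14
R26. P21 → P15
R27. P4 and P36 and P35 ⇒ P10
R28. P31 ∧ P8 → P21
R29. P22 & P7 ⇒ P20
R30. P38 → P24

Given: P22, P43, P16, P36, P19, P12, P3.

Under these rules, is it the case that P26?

Forward chaining from the given facts derives: P27, P30, P23, P17, P4, P2, P37.
The only rule concluding P26 is R14, which needs P25; that is never established.

No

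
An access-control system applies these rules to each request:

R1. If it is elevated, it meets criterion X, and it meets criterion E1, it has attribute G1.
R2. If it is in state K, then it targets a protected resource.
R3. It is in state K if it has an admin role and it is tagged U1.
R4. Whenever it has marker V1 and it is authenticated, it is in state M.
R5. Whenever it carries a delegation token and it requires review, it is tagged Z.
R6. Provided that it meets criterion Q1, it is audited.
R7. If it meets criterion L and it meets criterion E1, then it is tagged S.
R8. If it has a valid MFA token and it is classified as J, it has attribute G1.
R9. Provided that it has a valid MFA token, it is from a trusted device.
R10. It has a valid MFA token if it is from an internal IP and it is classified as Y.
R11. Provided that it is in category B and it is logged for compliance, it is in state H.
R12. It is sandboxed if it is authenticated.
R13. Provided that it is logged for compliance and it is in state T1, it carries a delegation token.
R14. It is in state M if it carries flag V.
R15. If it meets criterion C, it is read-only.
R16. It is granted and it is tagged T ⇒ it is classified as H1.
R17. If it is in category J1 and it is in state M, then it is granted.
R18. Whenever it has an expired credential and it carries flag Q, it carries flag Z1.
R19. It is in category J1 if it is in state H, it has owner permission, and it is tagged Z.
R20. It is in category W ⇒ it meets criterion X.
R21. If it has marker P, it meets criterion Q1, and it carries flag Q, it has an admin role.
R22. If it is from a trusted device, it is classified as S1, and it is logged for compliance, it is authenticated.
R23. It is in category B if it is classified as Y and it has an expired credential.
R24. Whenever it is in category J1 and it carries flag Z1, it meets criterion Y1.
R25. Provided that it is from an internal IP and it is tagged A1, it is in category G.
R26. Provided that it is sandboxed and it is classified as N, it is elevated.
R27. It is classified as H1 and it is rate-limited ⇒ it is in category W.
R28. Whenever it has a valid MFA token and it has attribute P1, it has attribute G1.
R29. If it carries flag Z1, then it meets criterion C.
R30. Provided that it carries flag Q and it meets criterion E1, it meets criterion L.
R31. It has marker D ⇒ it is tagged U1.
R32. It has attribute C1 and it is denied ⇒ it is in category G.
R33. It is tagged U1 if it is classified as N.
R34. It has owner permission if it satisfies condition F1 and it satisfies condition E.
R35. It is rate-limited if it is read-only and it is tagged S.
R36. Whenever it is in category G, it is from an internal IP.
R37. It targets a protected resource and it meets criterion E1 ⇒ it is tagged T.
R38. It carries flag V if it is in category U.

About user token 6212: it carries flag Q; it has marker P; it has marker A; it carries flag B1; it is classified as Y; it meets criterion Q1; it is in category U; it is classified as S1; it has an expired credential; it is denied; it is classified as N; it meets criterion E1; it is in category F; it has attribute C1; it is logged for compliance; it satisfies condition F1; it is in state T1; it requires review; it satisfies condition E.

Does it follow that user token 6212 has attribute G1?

Yes

By R13 (it is logged for compliance, it is in state T1): it carries a delegation token.
By R18 (it has an expired credential, it carries flag Q): it carries flag Z1.
By R21 (it has marker P, it meets criterion Q1, it carries flag Q): it has an admin role.
By R23 (it is classified as Y, it has an expired credential): it is in category B.
By R29 (it carries flag Z1): it meets criterion C.
By R30 (it carries flag Q, it meets criterion E1): it meets criterion L.
By R32 (it has attribute C1, it is denied): it is in category G.
By R33 (it is classified as N): it is tagged U1.
By R34 (it satisfies condition F1, it satisfies condition E): it has owner permission.
By R36 (it is in category G): it is from an internal IP.
By R38 (it is in category U): it carries flag V.
By R3 (it has an admin role, it is tagged U1): it is in state K.
By R5 (it carries a delegation token, it requires review): it is tagged Z.
By R7 (it meets criterion L, it meets criterion E1): it is tagged S.
By R10 (it is from an internal IP, it is classified as Y): it has a valid MFA token.
By R11 (it is in category B, it is logged for compliance): it is in state H.
By R14 (it carries flag V): it is in state M.
By R15 (it meets criterion C): it is read-only.
By R19 (it is in state H, it has owner permission, it is tagged Z): it is in category J1.
By R35 (it is read-only, it is tagged S): it is rate-limited.
By R2 (it is in state K): it targets a protected resource.
By R9 (it has a valid MFA token): it is from a trusted device.
By R17 (it is in category J1, it is in state M): it is granted.
By R22 (it is from a trusted device, it is classified as S1, it is logged for compliance): it is authenticated.
By R37 (it targets a protected resource, it meets criterion E1): it is tagged T.
By R12 (it is authenticated): it is sandboxed.
By R16 (it is granted, it is tagged T): it is classified as H1.
By R26 (it is sandboxed, it is classified as N): it is elevated.
By R27 (it is classified as H1, it is rate-limited): it is in category W.
By R20 (it is in category W): it meets criterion X.
By R1 (it is elevated, it meets criterion X, it meets criterion E1): it has attribute G1.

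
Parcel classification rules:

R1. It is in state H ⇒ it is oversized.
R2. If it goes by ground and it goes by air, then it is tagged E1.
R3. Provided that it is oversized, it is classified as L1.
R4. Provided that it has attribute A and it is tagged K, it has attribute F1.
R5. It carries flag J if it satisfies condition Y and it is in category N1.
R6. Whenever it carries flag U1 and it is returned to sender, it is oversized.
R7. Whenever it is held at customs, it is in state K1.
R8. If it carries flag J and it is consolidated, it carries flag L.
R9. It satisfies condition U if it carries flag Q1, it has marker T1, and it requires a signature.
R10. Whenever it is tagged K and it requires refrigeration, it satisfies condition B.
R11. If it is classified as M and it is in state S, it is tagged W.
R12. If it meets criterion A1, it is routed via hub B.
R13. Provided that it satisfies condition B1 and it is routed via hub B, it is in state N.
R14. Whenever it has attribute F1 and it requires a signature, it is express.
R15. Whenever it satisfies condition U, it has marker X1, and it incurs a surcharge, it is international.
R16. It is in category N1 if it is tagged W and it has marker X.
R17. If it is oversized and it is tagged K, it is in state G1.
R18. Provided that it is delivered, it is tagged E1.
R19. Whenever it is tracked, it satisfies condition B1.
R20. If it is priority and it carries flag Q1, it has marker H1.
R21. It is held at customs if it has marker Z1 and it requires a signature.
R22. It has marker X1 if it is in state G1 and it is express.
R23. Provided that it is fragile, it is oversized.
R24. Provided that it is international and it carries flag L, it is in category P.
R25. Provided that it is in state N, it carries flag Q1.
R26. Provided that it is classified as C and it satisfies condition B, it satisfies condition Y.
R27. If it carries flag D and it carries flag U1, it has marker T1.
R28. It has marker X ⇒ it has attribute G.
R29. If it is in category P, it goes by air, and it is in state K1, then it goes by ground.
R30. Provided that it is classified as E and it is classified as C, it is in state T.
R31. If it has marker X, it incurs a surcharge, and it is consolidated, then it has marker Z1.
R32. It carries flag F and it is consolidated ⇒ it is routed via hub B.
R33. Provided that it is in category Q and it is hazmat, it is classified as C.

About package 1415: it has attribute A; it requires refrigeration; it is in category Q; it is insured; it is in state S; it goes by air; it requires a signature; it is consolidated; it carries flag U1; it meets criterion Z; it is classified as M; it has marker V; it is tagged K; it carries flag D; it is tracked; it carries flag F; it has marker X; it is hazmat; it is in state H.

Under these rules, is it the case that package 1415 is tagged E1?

Forward chaining from the given facts derives: is oversized, is classified as L1, has attribute F1, satisfies condition B, is tagged W, is express, is in category N1, is in state G1, satisfies condition B1, has marker X1, has marker T1, has attribute G, is routed via hub B, is classified as C, is in state N, carries flag Q1, satisfies condition Y, carries flag J, carries flag L, satisfies condition U.
Rules concluding "it is tagged E1": R2 needs "it goes by ground"; R18 needs "it is delivered" — none of these are established.

No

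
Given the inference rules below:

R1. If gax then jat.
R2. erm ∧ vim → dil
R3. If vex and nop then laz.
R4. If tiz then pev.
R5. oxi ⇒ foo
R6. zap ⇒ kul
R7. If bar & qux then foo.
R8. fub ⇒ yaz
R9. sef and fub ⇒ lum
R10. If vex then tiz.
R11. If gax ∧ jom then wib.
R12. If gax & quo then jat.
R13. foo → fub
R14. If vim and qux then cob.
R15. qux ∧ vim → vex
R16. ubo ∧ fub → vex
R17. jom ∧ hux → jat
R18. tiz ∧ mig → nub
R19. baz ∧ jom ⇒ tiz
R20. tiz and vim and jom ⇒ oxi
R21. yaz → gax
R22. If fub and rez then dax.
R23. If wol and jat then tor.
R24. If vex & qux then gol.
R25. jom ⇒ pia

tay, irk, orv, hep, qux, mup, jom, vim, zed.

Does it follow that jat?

Yes

vex  (by R15: qux, vim)
tiz  (by R10: vex)
oxi  (by R20: tiz, vim, jom)
foo  (by R5: oxi)
fub  (by R13: foo)
yaz  (by R8: fub)
gax  (by R21: yaz)
jat  (by R1: gax)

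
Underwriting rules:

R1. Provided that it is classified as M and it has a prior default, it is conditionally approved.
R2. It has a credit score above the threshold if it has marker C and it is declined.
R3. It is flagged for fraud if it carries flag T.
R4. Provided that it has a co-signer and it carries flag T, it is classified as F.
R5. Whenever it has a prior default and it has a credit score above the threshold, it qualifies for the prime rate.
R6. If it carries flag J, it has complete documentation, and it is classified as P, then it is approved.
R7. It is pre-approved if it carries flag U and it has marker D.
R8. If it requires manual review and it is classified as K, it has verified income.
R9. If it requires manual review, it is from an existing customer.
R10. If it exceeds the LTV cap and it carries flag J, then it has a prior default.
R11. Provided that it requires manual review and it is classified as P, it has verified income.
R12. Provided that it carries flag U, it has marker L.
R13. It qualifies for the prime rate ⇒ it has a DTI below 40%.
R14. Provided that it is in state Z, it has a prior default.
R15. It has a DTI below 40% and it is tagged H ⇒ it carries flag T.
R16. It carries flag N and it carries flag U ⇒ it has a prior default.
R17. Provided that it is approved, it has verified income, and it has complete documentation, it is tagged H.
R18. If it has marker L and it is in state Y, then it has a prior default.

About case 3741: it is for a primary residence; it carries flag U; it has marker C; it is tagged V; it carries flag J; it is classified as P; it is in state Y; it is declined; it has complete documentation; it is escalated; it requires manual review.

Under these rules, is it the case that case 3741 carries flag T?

Yes

By R2 (it has marker C, it is declined): it has a credit score above the threshold.
By R6 (it carries flag J, it has complete documentation, it is classified as P): it is approved.
By R11 (it requires manual review, it is classified as P): it has verified income.
By R12 (it carries flag U): it has marker L.
By R17 (it is approved, it has verified income, it has complete documentation): it is tagged H.
By R18 (it has marker L, it is in state Y): it has a prior default.
By R5 (it has a prior default, it has a credit score above the threshold): it qualifies for the prime rate.
By R13 (it qualifies for the prime rate): it has a DTI below 40%.
By R15 (it has a DTI below 40%, it is tagged H): it carries flag T.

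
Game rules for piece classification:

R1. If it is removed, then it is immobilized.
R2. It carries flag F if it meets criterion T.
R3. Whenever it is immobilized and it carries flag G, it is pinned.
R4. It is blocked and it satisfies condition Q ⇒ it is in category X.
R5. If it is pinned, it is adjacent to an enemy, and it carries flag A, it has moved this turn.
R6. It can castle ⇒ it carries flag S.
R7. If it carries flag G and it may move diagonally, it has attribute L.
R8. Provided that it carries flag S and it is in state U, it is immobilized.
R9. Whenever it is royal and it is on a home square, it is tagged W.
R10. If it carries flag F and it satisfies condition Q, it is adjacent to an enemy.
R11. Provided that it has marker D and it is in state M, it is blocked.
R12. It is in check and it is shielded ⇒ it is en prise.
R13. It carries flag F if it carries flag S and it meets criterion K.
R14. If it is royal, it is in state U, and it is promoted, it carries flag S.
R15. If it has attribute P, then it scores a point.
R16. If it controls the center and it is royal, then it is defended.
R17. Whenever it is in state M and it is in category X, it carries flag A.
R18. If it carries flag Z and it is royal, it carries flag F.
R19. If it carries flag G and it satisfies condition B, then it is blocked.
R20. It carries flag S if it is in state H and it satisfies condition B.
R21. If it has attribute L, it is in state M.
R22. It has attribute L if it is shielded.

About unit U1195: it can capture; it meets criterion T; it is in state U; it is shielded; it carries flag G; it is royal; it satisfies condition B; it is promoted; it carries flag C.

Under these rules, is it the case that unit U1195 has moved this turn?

Forward chaining from the given facts derives: carries flag F, carries flag S, is blocked, has attribute L, is immobilized, is in state M, is pinned.
The only rule concluding "it has moved this turn" is R5, which needs "it is adjacent to an enemy"; that is never established.

No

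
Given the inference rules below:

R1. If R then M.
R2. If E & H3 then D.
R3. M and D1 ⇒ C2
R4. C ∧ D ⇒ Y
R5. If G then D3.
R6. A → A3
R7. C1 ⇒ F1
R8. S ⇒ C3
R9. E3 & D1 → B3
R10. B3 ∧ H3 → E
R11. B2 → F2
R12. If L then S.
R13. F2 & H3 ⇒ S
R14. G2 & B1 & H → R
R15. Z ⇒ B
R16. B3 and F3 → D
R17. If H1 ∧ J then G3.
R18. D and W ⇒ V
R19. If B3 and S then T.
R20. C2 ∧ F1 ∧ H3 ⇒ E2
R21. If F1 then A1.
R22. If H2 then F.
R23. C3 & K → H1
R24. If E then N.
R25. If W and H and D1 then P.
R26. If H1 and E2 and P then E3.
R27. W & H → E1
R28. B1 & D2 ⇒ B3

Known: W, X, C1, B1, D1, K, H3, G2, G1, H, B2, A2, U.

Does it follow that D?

Yes

F1  (by R7: C1)
F2  (by R11: B2)
S  (by R13: F2, H3)
R  (by R14: G2, B1, H)
P  (by R25: W, H, D1)
M  (by R1: R)
C2  (by R3: M, D1)
C3  (by R8: S)
E2  (by R20: C2, F1, H3)
H1  (by R23: C3, K)
E3  (by R26: H1, E2, P)
B3  (by R9: E3, D1)
E  (by R10: B3, H3)
D  (by R2: E, H3)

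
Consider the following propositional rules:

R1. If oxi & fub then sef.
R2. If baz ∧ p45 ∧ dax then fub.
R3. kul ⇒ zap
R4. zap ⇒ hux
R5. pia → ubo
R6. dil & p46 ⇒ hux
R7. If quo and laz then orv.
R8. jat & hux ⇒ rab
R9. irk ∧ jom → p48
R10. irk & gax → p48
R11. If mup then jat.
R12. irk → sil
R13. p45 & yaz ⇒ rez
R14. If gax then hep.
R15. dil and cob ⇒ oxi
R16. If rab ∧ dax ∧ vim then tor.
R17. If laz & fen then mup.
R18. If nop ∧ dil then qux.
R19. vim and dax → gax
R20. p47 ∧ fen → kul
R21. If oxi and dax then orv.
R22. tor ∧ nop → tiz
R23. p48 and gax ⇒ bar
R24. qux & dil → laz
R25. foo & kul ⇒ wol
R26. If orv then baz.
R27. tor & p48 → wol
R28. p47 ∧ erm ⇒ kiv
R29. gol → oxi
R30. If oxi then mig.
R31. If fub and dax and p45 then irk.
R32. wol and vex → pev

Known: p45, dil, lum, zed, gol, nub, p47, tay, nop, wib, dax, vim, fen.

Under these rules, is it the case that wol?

Yes

qux  (by R18: nop, dil)
gax  (by R19: vim, dax)
kul  (by R20: p47, fen)
laz  (by R24: qux, dil)
oxi  (by R29: gol)
zap  (by R3: kul)
hux  (by R4: zap)
mup  (by R17: laz, fen)
orv  (by R21: oxi, dax)
baz  (by R26: orv)
fub  (by R2: baz, p45, dax)
jat  (by R11: mup)
irk  (by R31: fub, dax, p45)
rab  (by R8: jat, hux)
p48  (by R10: irk, gax)
tor  (by R16: rab, dax, vim)
wol  (by R27: tor, p48)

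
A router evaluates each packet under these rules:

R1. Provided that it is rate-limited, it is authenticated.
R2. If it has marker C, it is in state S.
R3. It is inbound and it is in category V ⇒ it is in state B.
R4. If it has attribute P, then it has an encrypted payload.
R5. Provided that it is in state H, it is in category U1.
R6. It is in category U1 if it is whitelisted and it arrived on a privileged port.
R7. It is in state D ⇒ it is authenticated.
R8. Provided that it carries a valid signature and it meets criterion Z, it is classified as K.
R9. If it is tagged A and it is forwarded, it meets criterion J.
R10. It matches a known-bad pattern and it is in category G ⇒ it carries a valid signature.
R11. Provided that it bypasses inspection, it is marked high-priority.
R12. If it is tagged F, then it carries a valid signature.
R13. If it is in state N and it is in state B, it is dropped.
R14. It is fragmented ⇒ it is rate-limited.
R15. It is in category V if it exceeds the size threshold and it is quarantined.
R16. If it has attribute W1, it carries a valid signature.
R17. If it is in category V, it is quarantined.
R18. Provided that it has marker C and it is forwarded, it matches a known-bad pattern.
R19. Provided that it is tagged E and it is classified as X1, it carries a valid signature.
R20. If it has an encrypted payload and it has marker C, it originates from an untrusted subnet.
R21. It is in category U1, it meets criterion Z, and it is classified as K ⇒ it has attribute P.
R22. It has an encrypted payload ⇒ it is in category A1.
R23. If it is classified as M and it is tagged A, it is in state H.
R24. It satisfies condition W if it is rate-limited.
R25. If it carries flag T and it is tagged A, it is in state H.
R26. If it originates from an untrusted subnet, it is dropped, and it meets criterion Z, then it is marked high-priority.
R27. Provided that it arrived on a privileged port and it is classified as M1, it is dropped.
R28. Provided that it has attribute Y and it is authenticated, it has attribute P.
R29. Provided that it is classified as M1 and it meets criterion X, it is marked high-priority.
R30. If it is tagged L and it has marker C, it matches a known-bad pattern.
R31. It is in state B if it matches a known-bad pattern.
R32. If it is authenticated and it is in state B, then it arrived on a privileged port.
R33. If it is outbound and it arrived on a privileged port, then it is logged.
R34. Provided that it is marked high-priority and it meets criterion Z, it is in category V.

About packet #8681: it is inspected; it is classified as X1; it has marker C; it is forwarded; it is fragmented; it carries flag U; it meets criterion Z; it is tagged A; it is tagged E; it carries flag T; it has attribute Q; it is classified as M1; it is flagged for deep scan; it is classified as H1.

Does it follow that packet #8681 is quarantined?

Yes

By R14 (it is fragmented): it is rate-limited.
By R18 (it has marker C, it is forwarded): it matches a known-bad pattern.
By R19 (it is tagged E, it is classified as X1): it carries a valid signature.
By R25 (it carries flag T, it is tagged A): it is in state H.
By R31 (it matches a known-bad pattern): it is in state B.
By R1 (it is rate-limited): it is authenticated.
By R5 (it is in state H): it is in category U1.
By R8 (it carries a valid signature, it meets criterion Z): it is classified as K.
By R21 (it is in category U1, it meets criterion Z, it is classified as K): it has attribute P.
By R32 (it is authenticated, it is in state B): it arrived on a privileged port.
By R4 (it has attribute P): it has an encrypted payload.
By R20 (it has an encrypted payload, it has marker C): it originates from an untrusted subnet.
By R27 (it arrived on a privileged port, it is classified as M1): it is dropped.
By R26 (it originates from an untrusted subnet, it is dropped, it meets criterion Z): it is marked high-priority.
By R34 (it is marked high-priority, it meets criterion Z): it is in category V.
By R17 (it is in category V): it is quarantined.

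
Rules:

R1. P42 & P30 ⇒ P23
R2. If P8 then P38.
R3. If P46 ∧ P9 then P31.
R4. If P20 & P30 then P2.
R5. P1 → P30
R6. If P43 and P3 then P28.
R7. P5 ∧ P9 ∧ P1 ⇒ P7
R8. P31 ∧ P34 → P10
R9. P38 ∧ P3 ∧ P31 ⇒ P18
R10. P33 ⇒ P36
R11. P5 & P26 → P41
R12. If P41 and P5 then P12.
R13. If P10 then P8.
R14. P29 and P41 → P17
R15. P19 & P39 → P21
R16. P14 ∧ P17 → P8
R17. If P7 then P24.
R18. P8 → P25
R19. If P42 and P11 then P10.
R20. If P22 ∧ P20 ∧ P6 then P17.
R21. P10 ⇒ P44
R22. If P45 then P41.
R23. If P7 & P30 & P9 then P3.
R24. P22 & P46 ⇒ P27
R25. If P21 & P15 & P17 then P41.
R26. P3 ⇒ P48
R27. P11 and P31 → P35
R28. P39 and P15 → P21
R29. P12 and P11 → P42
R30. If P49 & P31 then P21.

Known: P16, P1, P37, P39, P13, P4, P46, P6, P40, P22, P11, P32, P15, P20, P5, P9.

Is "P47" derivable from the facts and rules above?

No

Forward chaining from the given facts derives: P31, P30, P7, P24, P17, P3, P27, P48, P35, P21, P2, P41, P12, P42, P23, P10, P44, P8, P25, P38, P18.
No rule has P47 as its conclusion, and it is not among the given facts.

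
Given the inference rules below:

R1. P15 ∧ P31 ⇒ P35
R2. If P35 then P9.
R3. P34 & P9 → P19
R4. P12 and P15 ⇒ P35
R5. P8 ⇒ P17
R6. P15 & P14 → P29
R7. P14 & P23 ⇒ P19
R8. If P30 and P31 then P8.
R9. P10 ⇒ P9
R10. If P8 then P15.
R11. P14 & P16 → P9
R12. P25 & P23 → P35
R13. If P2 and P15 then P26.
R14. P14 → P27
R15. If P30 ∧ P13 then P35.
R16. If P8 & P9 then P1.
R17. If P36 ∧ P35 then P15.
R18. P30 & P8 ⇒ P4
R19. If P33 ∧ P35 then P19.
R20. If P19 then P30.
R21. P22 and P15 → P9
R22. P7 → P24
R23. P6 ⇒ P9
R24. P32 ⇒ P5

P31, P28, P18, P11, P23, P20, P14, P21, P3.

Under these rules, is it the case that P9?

Yes

P19  (by R7: P14, P23)
P30  (by R20: P19)
P8  (by R8: P30, P31)
P15  (by R10: P8)
P35  (by R1: P15, P31)
P9  (by R2: P35)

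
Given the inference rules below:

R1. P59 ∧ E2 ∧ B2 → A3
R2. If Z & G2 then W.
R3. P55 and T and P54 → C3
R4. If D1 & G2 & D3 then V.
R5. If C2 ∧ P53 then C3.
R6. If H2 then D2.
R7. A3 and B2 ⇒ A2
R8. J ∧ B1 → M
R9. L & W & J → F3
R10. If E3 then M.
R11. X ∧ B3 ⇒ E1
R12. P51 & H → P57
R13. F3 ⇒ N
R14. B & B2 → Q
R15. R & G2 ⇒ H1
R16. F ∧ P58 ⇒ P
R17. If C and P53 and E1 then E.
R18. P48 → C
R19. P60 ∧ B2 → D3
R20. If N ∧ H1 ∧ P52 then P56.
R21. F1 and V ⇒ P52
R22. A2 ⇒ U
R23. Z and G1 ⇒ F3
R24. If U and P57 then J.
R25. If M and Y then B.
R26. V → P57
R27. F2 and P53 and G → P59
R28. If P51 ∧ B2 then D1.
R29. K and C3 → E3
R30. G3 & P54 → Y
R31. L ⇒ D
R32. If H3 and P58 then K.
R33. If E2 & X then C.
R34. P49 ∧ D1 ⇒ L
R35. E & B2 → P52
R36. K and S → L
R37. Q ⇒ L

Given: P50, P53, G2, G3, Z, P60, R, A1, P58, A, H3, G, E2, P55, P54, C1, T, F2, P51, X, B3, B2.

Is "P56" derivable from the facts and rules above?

Yes

W  (by R2: Z, G2)
C3  (by R3: P55, T, P54)
E1  (by R11: X, B3)
H1  (by R15: R, G2)
D3  (by R19: P60, B2)
P59  (by R27: F2, P53, G)
D1  (by R28: P51, B2)
Y  (by R30: G3, P54)
K  (by R32: H3, P58)
C  (by R33: E2, X)
A3  (by R1: P59, E2, B2)
V  (by R4: D1, G2, D3)
A2  (by R7: A3, B2)
E  (by R17: C, P53, E1)
U  (by R22: A2)
P57  (by R26: V)
E3  (by R29: K, C3)
P52  (by R35: E, B2)
M  (by R10: E3)
J  (by R24: U, P57)
B  (by R25: M, Y)
Q  (by R14: B, B2)
L  (by R37: Q)
F3  (by R9: L, W, J)
N  (by R13: F3)
P56  (by R20: N, H1, P52)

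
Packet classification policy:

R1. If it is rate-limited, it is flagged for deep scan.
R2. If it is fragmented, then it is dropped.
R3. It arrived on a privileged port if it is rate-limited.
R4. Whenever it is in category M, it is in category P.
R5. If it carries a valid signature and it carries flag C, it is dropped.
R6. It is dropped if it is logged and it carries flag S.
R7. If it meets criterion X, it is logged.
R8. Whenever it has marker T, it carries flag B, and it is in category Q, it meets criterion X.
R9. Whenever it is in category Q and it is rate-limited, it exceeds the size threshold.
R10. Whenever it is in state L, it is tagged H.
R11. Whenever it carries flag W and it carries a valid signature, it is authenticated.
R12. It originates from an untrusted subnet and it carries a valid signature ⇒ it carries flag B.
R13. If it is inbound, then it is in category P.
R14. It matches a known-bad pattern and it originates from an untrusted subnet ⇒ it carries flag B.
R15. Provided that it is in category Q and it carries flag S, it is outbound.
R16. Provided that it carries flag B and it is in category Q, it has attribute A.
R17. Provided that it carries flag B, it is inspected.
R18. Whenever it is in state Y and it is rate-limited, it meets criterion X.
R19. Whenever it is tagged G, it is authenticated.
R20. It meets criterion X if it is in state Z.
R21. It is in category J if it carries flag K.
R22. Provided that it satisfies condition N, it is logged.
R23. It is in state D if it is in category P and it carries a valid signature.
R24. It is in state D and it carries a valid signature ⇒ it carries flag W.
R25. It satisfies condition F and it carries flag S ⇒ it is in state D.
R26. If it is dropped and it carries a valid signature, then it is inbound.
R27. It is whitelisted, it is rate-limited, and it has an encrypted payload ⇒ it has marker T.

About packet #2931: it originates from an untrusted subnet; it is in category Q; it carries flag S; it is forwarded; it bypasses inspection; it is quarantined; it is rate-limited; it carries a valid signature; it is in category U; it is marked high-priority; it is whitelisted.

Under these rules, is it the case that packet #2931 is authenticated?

Forward chaining from the given facts derives: is flagged for deep scan, arrived on a privileged port, exceeds the size threshold, carries flag B, is outbound, has attribute A, is inspected.
Rules concluding "it is authenticated": R11 needs "it carries flag W"; R19 needs "it is tagged G" — none of these are established.

No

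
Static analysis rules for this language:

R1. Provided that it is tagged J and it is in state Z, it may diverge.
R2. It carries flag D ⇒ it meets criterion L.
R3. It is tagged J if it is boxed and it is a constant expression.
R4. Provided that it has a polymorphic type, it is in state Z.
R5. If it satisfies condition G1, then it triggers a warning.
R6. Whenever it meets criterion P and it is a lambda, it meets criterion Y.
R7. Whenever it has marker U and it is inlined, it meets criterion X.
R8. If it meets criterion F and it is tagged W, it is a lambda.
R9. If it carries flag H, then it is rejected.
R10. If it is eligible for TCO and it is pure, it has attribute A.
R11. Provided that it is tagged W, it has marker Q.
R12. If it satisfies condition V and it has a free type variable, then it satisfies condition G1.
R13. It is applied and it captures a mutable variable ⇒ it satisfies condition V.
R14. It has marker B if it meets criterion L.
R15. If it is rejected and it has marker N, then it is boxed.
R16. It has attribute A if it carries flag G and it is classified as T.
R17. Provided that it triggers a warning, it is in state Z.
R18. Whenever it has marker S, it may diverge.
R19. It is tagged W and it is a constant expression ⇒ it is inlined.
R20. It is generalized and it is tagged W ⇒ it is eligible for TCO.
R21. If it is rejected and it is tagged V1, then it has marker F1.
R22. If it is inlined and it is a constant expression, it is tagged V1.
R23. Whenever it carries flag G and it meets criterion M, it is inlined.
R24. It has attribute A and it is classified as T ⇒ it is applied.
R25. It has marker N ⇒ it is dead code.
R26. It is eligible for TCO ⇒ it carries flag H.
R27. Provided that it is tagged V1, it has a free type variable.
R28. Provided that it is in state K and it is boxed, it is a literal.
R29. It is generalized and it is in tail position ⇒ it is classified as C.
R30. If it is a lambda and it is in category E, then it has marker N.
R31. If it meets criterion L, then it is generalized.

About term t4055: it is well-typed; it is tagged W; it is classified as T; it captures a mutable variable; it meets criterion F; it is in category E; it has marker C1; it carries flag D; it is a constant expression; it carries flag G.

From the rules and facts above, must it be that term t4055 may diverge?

By R2 (it carries flag D): it meets criterion L.
By R8 (it meets criterion F, it is tagged W): it is a lambda.
By R16 (it carries flag G, it is classified as T): it has attribute A.
By R19 (it is tagged W, it is a constant expression): it is inlined.
By R22 (it is inlined, it is a constant expression): it is tagged V1.
By R24 (it has attribute A, it is classified as T): it is applied.
By R27 (it is tagged V1): it has a free type variable.
By R30 (it is a lambda, it is in category E): it has marker N.
By R31 (it meets criterion L): it is generalized.
By R13 (it is applied, it captures a mutable variable): it satisfies condition V.
By R20 (it is generalized, it is tagged W): it is eligible for TCO.
By R26 (it is eligible for TCO): it carries flag H.
By R9 (it carries flag H): it is rejected.
By R12 (it satisfies condition V, it has a free type variable): it satisfies condition G1.
By R15 (it is rejected, it has marker N): it is boxed.
By R3 (it is boxed, it is a constant expression): it is tagged J.
By R5 (it satisfies condition G1): it triggers a warning.
By R17 (it triggers a warning): it is in state Z.
By R1 (it is tagged J, it is in state Z): it may diverge.

Yes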